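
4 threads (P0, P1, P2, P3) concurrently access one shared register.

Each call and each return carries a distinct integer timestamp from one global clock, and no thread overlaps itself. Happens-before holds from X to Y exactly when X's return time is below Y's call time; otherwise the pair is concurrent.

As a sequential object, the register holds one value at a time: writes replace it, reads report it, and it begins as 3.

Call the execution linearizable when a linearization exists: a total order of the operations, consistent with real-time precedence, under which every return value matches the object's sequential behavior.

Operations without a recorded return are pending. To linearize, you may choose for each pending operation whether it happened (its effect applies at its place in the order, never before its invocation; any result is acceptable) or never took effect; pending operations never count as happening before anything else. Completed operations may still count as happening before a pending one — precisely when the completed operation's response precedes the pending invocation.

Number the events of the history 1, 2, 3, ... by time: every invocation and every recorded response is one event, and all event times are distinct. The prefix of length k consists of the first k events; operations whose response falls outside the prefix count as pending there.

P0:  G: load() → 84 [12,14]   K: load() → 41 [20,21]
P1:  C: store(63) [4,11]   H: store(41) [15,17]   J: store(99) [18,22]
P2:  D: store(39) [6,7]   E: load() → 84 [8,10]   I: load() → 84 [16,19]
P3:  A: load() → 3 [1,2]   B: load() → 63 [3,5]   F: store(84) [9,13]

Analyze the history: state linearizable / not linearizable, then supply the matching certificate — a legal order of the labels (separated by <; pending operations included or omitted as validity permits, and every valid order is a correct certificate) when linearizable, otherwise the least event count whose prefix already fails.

linearizable — witness: A < C < B < D < F < E < G < I < H < K < J

step 1: A load() → 3 — value 3
step 2: C store(63) — value 63
step 3: B load() → 63 — value 63
step 4: D store(39) — value 39
step 5: F store(84) — value 84
step 6: E load() → 84 — value 84
step 7: G load() → 84 — value 84
step 8: I load() → 84 — value 84
step 9: H store(41) — value 41
step 10: K load() → 41 — value 41
step 11: J store(99) — value 99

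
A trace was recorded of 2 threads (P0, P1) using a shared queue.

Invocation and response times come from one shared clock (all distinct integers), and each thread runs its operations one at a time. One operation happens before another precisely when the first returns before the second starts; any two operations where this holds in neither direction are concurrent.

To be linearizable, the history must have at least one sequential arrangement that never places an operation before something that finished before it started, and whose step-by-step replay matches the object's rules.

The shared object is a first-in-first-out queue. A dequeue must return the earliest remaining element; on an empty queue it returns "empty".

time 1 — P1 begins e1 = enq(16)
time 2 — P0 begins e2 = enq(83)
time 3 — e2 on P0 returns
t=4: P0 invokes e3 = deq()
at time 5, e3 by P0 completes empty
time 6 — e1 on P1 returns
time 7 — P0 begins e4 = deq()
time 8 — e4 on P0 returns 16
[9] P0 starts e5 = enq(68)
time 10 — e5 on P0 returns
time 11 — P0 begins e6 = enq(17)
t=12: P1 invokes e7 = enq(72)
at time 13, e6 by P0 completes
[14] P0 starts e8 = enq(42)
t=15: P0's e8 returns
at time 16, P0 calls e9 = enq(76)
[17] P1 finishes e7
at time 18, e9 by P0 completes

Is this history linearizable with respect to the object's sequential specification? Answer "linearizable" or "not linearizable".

cut after 4 events: linearizable; cut after 5 events (e3 responds, time 5): not linearizable
one real-time candidate order over the 2 completed operations — the queue replay rejects it
no completion choice of the 1 pending operation (e1) rescues it — every subset was tried
one such order, e2, e3 (pending dropped), breaks at step 2 where e3 deq() → empty is illegal

not linearizable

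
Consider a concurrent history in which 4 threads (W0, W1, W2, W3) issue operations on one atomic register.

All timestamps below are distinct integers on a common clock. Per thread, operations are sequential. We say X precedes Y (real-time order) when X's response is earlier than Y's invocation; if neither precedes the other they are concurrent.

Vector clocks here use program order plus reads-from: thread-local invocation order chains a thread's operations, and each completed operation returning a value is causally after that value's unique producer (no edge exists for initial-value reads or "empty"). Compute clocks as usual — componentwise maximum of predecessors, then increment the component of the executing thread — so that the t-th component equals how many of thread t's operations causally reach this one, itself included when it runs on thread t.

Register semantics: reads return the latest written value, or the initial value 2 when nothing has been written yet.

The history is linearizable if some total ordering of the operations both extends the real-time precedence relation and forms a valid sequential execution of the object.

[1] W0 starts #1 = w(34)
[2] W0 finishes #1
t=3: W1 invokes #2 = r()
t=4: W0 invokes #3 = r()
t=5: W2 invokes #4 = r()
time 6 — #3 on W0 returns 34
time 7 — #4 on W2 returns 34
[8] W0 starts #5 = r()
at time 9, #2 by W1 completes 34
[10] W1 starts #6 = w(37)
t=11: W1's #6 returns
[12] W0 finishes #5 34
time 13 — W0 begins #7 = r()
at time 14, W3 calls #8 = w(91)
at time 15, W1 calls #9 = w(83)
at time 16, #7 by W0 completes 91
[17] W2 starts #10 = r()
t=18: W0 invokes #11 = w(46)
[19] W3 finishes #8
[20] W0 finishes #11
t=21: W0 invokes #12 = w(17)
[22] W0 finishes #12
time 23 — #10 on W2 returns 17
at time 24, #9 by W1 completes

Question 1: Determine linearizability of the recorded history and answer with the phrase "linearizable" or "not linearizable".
linearizable

one valid linearization: #1, #2, #3, #4, #5, #6, #8, #7, #9, #11, #12, #10
after step 1 (#1 w(34)): value 34
after step 2 (#2 r() → 34): value 34
after step 3 (#3 r() → 34): value 34
after step 4 (#4 r() → 34): value 34
after step 5 (#5 r() → 34): value 34
after step 6 (#6 w(37)): value 37
after step 7 (#8 w(91)): value 91
after step 8 (#7 r() → 91): value 91
after step 9 (#9 w(83)): value 83
after step 10 (#11 w(46)): value 46
after step 11 (#12 w(17)): value 17
after step 12 (#10 r() → 17): value 17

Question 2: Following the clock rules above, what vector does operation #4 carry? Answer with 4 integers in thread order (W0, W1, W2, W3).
Answer: (1, 0, 1, 0)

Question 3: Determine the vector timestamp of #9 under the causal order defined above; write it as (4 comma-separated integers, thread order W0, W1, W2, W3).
Answer: (1, 3, 0, 0)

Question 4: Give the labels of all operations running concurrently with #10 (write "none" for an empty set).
Answer: #11, #12, #8, #9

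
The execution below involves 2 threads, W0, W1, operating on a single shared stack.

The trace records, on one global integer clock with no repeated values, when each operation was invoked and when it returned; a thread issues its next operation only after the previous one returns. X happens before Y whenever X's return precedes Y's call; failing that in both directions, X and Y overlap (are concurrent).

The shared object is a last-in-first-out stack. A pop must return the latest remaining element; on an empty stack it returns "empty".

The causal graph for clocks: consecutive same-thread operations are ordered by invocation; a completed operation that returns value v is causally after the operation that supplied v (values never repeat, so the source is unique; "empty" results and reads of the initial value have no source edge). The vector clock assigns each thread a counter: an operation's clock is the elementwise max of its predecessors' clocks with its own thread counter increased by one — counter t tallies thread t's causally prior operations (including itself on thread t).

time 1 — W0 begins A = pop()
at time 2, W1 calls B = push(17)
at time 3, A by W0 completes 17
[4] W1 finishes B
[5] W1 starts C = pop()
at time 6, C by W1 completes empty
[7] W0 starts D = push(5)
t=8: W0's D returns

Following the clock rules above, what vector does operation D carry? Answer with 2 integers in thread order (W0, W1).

(2, 1)

root op B, invoked 2: fresh clock plus W1's own tick → (0, 1)
from VC(B)=(0, 1), C (invoked 5) maxes components and bumps W1 → (0, 2)
from VC(B)=(0, 1), A (invoked 1) maxes components and bumps W0 → (1, 1)
from VC(A)=(1, 1), D (invoked 7) maxes components and bumps W0 → (2, 1)
target: VC(D) = (2, 1)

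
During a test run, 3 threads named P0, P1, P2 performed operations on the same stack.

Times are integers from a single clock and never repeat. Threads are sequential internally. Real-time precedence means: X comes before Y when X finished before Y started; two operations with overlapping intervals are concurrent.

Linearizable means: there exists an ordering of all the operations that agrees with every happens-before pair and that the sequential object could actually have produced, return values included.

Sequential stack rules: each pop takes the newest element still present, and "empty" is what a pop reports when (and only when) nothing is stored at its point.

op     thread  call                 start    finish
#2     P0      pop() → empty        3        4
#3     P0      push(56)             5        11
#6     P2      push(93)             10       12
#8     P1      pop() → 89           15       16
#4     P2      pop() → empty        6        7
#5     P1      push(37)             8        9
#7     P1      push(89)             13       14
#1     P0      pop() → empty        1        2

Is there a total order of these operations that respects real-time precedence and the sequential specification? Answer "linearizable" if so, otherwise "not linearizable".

witness order: #1, #2, #4, #3, #5, #6, #7, #8
after step 1 (#1 pop() → empty): stack <>
after step 2 (#2 pop() → empty): stack <>
after step 3 (#4 pop() → empty): stack <>
after step 4 (#3 push(56)): stack <56>
after step 5 (#5 push(37)): stack <56,37>
after step 6 (#6 push(93)): stack <56,37,93>
after step 7 (#7 push(89)): stack <56,37,93,89>
after step 8 (#8 pop() → 89): stack <56,37,93>

linearizable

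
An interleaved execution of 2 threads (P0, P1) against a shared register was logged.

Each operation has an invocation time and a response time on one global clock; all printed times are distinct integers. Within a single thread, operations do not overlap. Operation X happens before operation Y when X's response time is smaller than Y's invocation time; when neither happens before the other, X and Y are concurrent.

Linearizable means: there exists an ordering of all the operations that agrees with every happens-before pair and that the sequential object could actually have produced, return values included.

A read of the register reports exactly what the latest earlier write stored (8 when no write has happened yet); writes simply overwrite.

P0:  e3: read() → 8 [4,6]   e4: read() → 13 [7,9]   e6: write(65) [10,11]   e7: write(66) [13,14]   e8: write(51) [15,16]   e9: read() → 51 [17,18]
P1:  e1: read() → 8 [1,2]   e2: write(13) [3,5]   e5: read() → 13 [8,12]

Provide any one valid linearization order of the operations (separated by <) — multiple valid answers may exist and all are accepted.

e1 < e3 < e2 < e4 < e5 < e6 < e7 < e8 < e9

step 1: e1 read() → 8 — value 8
step 2: e3 read() → 8 — value 8
step 3: e2 write(13) — value 13
step 4: e4 read() → 13 — value 13
step 5: e5 read() → 13 — value 13
step 6: e6 write(65) — value 65
step 7: e7 write(66) — value 66
step 8: e8 write(51) — value 51
step 9: e9 read() → 51 — value 51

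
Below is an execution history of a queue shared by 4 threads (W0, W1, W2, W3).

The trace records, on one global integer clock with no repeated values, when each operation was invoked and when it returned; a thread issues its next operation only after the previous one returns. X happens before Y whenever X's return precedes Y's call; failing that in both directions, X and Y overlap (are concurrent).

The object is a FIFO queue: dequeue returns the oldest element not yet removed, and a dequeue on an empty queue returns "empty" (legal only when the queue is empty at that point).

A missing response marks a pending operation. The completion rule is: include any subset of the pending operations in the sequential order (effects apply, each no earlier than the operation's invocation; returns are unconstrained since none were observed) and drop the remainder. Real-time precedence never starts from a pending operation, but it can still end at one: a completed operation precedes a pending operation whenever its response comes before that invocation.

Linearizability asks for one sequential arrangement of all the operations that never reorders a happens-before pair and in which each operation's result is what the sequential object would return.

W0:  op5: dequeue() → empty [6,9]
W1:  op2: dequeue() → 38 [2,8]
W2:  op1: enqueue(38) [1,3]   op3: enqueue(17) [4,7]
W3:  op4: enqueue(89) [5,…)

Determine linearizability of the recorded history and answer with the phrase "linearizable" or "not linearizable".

linearizable

a witness: op1, op2, op5, op3
1. op1 enqueue(38), leaving queue <38>
2. op2 dequeue() → 38, leaving queue <>
3. op5 dequeue() → empty, leaving queue <>
4. op3 enqueue(17), leaving queue <17>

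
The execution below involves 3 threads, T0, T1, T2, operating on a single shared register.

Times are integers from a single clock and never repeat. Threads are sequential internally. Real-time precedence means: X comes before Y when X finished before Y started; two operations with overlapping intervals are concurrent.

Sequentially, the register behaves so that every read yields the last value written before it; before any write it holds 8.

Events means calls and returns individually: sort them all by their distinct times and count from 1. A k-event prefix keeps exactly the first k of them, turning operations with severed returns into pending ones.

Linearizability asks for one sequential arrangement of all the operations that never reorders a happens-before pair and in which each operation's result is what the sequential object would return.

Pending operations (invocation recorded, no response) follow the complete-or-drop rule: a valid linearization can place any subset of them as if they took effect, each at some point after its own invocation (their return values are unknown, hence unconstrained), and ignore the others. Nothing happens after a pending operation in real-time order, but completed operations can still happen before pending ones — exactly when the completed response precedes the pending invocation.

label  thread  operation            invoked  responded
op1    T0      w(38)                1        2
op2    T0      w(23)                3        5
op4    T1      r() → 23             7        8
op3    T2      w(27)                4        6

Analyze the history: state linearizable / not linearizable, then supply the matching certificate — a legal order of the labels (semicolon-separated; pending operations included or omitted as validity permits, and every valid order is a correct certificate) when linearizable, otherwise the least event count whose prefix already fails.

after step 1 (op1 w(38)): value 38
after step 2 (op3 w(27)): value 27
after step 3 (op2 w(23)): value 23
after step 4 (op4 r() → 23): value 23

linearizable — witness: op1; op3; op2; op4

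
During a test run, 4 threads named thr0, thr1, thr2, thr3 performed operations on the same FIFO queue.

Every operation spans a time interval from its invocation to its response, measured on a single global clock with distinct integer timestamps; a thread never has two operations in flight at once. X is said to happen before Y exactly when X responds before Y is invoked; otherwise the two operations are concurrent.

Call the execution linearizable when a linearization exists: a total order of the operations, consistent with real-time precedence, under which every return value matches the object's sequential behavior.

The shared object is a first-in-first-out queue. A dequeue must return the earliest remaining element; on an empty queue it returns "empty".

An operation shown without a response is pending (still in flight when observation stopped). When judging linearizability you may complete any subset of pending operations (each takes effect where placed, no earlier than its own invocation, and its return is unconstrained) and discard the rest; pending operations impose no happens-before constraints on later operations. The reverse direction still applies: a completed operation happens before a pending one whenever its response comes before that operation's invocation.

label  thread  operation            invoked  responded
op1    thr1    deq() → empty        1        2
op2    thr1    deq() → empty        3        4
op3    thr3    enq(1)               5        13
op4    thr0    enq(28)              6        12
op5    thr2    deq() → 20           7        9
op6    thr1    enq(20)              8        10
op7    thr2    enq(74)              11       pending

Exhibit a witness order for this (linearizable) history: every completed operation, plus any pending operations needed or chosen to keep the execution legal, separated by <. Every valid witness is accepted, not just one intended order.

after step 1 (op1 deq() → empty): queue <>
after step 2 (op2 deq() → empty): queue <>
after step 3 (op6 enq(20)): queue <20>
after step 4 (op3 enq(1)): queue <20,1>
after step 5 (op4 enq(28)): queue <20,1,28>
after step 6 (op5 deq() → 20): queue <1,28>

op1 < op2 < op6 < op3 < op4 < op5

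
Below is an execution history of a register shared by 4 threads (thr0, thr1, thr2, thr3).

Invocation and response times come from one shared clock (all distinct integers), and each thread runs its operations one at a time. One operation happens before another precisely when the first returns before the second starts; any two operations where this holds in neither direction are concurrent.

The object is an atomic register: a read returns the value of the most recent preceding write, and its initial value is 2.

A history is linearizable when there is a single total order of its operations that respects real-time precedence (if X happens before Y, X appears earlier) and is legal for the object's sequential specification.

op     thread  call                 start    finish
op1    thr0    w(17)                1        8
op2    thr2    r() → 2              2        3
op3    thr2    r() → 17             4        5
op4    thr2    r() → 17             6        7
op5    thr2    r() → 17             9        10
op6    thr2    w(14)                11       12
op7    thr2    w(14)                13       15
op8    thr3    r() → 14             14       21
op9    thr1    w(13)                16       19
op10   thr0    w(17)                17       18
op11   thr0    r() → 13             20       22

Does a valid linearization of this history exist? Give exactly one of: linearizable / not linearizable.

witness order: op2, op1, op3, op4, op5, op6, op7, op8, op10, op9, op11
1. op2 r() → 2, leaving value 2
2. op1 w(17), leaving value 17
3. op3 r() → 17, leaving value 17
4. op4 r() → 17, leaving value 17
5. op5 r() → 17, leaving value 17
6. op6 w(14), leaving value 14
7. op7 w(14), leaving value 14
8. op8 r() → 14, leaving value 14
9. op10 w(17), leaving value 17
10. op9 w(13), leaving value 13
11. op11 r() → 13, leaving value 13

linearizable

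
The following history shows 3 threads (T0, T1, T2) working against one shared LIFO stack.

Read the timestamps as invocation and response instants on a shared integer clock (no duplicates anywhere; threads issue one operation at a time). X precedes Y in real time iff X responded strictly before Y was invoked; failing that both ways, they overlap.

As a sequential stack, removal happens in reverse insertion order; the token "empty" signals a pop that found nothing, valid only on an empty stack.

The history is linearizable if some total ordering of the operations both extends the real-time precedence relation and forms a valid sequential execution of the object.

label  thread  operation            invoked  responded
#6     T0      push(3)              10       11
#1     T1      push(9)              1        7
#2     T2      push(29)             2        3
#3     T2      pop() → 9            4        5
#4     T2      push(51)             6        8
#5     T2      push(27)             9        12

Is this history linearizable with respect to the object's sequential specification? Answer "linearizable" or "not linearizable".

linearizable

one valid linearization: #2, #1, #3, #4, #5, #6
after step 1 (#2 push(29)): stack <29>
after step 2 (#1 push(9)): stack <29,9>
after step 3 (#3 pop() → 9): stack <29>
after step 4 (#4 push(51)): stack <29,51>
after step 5 (#5 push(27)): stack <29,51,27>
after step 6 (#6 push(3)): stack <29,51,27,3>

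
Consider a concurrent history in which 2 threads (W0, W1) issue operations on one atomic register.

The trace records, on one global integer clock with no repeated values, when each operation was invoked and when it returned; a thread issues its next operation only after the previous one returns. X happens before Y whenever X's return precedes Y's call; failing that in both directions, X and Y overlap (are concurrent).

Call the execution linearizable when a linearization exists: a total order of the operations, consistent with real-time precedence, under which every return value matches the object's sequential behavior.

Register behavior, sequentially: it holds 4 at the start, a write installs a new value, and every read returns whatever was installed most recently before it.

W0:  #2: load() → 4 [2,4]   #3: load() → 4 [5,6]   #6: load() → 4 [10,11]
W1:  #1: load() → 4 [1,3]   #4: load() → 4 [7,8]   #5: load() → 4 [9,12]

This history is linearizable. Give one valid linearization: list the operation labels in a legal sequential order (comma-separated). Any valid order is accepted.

#1, #2, #3, #4, #5, #6

step 1: #1 load() → 4 — value 4
step 2: #2 load() → 4 — value 4
step 3: #3 load() → 4 — value 4
step 4: #4 load() → 4 — value 4
step 5: #5 load() → 4 — value 4
step 6: #6 load() → 4 — value 4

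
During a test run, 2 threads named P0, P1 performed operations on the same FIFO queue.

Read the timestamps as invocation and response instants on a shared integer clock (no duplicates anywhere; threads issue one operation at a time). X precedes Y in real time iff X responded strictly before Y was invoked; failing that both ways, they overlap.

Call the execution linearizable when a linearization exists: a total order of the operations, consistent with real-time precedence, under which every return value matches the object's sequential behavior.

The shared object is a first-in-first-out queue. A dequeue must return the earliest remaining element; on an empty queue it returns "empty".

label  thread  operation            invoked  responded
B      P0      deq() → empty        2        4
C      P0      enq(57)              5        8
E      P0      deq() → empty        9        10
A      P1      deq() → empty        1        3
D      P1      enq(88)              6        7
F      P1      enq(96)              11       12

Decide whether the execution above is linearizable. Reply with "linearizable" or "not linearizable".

not linearizable

through event 9 a valid linearization exists; event 10 (E responding at time 10) ends that
real-time-consistent orders of the 5 completed operations: 4 — all fail the FIFO queue replay
sample order A, B, C, D, E stalls at step 5 — E deq() → empty has no legal effect
sample order A, B, D, C, E stalls at step 5 — E deq() → empty has no legal effect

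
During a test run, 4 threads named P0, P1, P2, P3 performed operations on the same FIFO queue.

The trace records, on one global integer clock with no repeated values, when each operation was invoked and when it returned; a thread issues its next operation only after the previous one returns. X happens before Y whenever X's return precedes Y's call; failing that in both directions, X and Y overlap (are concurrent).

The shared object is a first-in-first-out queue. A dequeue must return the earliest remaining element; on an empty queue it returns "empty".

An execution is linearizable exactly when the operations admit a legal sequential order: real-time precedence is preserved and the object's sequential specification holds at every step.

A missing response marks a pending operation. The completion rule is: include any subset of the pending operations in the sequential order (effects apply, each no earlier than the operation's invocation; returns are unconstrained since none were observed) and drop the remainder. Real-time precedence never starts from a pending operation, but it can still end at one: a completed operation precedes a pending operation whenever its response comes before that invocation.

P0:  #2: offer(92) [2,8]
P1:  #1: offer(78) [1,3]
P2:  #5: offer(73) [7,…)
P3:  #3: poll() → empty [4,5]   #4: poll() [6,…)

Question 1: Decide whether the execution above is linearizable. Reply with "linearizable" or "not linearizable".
events 1..4 are fine; event 5 — the response of #3 at time 5 — makes the prefix non-linearizable
a single order respects real time; the 2 completed FIFO queue operations fail replay along it
no escape via the 1 pending operation (#2): every completion choice fails
take #1, #3 (pending dropped): step 2 already fails, because #3 poll() → empty cannot occur there

not linearizable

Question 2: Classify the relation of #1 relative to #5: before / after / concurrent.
Answer: before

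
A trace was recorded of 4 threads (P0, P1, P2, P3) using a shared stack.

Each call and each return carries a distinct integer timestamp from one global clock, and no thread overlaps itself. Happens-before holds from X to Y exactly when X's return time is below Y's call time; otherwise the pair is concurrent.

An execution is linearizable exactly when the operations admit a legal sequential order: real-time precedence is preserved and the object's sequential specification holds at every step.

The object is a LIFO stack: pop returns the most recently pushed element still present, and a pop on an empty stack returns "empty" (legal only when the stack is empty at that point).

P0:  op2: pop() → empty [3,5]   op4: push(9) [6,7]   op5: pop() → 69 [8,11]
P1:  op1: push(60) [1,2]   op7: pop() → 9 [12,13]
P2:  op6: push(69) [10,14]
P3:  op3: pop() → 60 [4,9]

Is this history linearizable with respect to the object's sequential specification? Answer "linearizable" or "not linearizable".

linearizable

witness order: op1, op3, op2, op4, op6, op5, op7
after step 1 (op1 push(60)): stack <60>
after step 2 (op3 pop() → 60): stack <>
after step 3 (op2 pop() → empty): stack <>
after step 4 (op4 push(9)): stack <9>
after step 5 (op6 push(69)): stack <9,69>
after step 6 (op5 pop() → 69): stack <9>
after step 7 (op7 pop() → 9): stack <>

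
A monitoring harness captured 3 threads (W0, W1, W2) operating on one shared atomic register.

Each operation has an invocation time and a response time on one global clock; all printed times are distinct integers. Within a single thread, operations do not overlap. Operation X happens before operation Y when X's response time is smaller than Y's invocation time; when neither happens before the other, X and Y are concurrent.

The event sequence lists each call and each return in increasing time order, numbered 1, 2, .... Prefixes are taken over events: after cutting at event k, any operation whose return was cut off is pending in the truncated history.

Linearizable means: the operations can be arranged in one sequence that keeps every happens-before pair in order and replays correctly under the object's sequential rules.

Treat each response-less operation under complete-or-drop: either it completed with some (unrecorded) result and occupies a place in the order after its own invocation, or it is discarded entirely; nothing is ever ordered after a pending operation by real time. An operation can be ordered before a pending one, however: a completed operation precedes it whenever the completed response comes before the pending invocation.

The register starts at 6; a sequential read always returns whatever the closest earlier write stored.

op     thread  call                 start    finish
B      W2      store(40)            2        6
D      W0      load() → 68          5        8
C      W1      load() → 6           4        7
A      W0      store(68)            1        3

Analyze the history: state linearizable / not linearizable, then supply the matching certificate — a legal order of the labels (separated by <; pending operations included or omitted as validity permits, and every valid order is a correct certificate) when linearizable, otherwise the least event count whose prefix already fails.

events 1..6 are fine; event 7 — the response of C at time 7 — makes the prefix non-linearizable
checked exhaustively: 3 real-time-consistent orders of 3 completed operations, zero legal atomic register replays
no escape via the 1 pending operation (D): every completion choice fails
take A, B, C (pending dropped): step 3 already fails, because C load() → 6 cannot occur there
take A, C, B (pending dropped): step 2 already fails, because C load() → 6 cannot occur there

not linearizable — minimal violating prefix: 7 events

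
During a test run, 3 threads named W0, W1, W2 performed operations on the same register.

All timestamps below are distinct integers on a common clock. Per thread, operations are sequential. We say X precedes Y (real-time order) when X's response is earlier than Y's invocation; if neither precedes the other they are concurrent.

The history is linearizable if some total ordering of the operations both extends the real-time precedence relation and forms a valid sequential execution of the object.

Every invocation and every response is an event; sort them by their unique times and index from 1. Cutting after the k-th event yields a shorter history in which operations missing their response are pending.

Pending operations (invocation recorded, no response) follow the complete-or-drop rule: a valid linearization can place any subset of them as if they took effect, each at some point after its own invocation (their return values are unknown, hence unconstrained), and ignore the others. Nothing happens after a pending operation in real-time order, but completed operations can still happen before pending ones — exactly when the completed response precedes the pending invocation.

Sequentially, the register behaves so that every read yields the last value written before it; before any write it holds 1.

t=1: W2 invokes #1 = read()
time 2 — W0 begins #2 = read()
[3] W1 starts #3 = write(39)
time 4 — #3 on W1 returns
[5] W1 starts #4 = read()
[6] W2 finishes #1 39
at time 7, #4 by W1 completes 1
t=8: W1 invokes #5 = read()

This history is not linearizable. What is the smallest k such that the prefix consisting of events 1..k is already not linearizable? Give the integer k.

one valid order for events 1..6 is #2, #3, #1:
step 1: #2 read() (pending, included) — value 1
step 2: #3 write(39) — value 39
step 3: #1 read() → 39 — value 39
include event 7 — #4 responding at 7 — and every candidate order breaks
every completion of the 1 pending operation (#2) was checked; none linearizes
sample order #1, #3, #4 (pending dropped) stalls at step 1 — #1 read() → 39 has no legal effect
sample order #3, #1, #4 (pending dropped) stalls at step 3 — #4 read() → 1 has no legal effect

7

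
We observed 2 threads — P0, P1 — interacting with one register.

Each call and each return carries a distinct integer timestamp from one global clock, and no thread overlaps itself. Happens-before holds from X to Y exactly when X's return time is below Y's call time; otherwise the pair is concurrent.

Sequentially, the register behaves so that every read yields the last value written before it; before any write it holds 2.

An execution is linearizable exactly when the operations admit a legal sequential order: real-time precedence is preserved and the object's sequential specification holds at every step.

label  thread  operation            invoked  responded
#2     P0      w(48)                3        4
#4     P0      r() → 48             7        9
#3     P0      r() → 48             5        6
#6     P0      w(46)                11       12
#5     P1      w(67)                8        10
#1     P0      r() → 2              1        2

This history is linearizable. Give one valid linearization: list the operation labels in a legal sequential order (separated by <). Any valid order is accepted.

#1 < #2 < #3 < #4 < #5 < #6

after step 1 (#1 r() → 2): value 2
after step 2 (#2 w(48)): value 48
after step 3 (#3 r() → 48): value 48
after step 4 (#4 r() → 48): value 48
after step 5 (#5 w(67)): value 67
after step 6 (#6 w(46)): value 46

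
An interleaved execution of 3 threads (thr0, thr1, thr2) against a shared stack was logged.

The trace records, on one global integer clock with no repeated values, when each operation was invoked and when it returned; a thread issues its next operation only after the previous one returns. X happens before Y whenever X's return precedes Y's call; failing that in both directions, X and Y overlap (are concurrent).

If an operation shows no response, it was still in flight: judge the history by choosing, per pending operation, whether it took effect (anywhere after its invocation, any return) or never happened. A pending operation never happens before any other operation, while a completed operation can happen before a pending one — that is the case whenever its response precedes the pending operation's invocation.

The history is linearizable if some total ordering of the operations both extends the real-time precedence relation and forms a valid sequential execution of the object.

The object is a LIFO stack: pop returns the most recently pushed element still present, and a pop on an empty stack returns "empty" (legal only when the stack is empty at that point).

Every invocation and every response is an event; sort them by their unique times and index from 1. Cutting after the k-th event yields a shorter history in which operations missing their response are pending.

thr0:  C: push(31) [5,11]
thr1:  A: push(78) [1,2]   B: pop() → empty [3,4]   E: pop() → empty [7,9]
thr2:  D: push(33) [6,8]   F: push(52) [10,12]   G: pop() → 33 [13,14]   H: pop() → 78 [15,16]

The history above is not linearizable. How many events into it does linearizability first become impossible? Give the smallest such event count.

one valid order for events 1..3 is A:
step 1: A push(78) — stack <78>
event 4 — B's response, time 4 — after it, nothing linearizes
one such order, A, B, breaks at step 2 where B pop() → empty is illegal

4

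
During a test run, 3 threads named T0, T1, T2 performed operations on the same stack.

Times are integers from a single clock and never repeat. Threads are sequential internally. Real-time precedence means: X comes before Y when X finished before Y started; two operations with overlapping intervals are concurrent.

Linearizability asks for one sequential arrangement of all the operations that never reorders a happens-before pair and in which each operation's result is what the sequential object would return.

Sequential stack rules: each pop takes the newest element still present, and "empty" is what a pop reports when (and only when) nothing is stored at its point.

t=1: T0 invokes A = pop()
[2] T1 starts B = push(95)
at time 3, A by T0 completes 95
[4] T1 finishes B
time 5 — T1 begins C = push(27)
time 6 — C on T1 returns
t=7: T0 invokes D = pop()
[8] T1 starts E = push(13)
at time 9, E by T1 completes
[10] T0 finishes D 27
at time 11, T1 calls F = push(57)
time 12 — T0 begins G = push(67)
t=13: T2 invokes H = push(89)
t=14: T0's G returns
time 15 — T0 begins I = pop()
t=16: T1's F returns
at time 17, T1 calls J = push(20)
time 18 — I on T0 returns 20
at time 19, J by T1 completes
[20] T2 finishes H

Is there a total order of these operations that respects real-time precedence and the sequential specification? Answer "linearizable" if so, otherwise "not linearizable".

linearizable

witness order: B, A, C, D, E, F, G, H, J, I
1. B push(95), leaving stack <95>
2. A pop() → 95, leaving stack <>
3. C push(27), leaving stack <27>
4. D pop() → 27, leaving stack <>
5. E push(13), leaving stack <13>
6. F push(57), leaving stack <13,57>
7. G push(67), leaving stack <13,57,67>
8. H push(89), leaving stack <13,57,67,89>
9. J push(20), leaving stack <13,57,67,89,20>
10. I pop() → 20, leaving stack <13,57,67,89>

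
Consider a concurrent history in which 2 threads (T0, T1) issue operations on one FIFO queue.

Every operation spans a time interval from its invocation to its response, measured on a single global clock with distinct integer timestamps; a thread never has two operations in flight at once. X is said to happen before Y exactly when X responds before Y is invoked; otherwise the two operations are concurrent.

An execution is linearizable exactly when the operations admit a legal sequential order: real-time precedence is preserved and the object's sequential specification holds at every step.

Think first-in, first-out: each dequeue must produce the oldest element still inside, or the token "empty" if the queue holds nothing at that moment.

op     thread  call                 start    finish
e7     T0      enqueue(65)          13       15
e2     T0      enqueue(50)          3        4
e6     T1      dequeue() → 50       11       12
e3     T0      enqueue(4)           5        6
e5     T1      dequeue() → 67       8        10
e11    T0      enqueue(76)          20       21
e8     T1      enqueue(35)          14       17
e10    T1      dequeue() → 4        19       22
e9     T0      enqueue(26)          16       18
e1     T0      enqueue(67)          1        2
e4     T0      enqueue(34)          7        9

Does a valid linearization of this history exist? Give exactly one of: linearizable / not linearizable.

linearizable

one valid linearization: e1, e2, e3, e4, e5, e6, e7, e8, e9, e10, e11
step 1: e1 enqueue(67) — queue <67>
step 2: e2 enqueue(50) — queue <67,50>
step 3: e3 enqueue(4) — queue <67,50,4>
step 4: e4 enqueue(34) — queue <67,50,4,34>
step 5: e5 dequeue() → 67 — queue <50,4,34>
step 6: e6 dequeue() → 50 — queue <4,34>
step 7: e7 enqueue(65) — queue <4,34,65>
step 8: e8 enqueue(35) — queue <4,34,65,35>
step 9: e9 enqueue(26) — queue <4,34,65,35,26>
step 10: e10 dequeue() → 4 — queue <34,65,35,26>
step 11: e11 enqueue(76) — queue <34,65,35,26,76>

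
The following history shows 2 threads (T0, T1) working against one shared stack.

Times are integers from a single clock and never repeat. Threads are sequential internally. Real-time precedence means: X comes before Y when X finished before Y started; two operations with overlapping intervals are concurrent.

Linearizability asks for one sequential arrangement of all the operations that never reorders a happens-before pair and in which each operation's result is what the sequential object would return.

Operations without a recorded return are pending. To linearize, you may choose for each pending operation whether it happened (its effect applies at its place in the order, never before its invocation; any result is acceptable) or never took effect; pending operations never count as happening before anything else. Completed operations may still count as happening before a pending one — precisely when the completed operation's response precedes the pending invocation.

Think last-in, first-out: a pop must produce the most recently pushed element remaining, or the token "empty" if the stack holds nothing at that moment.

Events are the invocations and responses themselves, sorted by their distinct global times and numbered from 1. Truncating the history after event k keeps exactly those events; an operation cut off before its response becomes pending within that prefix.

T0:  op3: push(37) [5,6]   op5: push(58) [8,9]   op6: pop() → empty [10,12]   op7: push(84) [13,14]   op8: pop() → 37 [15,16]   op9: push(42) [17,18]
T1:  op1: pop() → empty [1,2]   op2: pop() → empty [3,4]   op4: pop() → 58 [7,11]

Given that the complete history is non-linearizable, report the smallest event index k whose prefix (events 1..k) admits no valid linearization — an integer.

12

events 1..11 are still linearizable — one witness is op1, op2, op3, op5, op4:
1. op1 pop() → empty, leaving stack <>
2. op2 pop() → empty, leaving stack <>
3. op3 push(37), leaving stack <37>
4. op5 push(58), leaving stack <37,58>
5. op4 pop() → 58, leaving stack <37>
once event 12 joins (op6's response, time 12), exhaustive search finds no witness
e.g. op1, op2, op3, op4, op5, op6: illegal at step 4, since op4 pop() → 58 cannot apply there
e.g. op1, op2, op3, op5, op4, op6: illegal at step 6, since op6 pop() → empty cannot apply there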